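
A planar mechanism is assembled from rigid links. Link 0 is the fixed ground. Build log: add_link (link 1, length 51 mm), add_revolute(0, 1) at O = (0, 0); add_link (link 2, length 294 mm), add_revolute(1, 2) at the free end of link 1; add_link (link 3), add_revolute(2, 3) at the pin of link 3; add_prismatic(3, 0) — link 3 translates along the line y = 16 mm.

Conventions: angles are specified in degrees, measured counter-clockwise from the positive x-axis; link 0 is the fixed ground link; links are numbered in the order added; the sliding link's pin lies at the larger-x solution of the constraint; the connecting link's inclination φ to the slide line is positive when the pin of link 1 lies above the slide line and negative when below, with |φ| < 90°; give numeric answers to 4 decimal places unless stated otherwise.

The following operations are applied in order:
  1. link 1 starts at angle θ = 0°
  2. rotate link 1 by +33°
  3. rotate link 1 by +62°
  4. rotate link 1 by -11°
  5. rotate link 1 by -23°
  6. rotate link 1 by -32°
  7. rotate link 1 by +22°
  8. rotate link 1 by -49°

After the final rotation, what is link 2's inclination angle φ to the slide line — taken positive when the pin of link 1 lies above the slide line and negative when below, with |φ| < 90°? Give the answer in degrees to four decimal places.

geometry: r = 51 mm, L = 294 mm, e = 16 mm; θ starts at 0°
rotate link 1 by +33°: θ ← 0° +33° = 33°
rotate link 1 by +62°: θ ← 33° +62° = 95°
rotate link 1 by -11°: θ ← 95° -11° = 84°
rotate link 1 by -23°: θ ← 84° -23° = 61°
rotate link 1 by -32°: θ ← 61° -32° = 29°
rotate link 1 by +22°: θ ← 29° +22° = 51°
rotate link 1 by -49°: θ ← 51° -49° = 2°
h = r sin θ − e = 1.779874 − 16 = -14.220126
sin φ = h / L = -14.220126 / 294 = -0.04836777
φ = arcsin(-0.04836777) = -2.772351°

-2.7724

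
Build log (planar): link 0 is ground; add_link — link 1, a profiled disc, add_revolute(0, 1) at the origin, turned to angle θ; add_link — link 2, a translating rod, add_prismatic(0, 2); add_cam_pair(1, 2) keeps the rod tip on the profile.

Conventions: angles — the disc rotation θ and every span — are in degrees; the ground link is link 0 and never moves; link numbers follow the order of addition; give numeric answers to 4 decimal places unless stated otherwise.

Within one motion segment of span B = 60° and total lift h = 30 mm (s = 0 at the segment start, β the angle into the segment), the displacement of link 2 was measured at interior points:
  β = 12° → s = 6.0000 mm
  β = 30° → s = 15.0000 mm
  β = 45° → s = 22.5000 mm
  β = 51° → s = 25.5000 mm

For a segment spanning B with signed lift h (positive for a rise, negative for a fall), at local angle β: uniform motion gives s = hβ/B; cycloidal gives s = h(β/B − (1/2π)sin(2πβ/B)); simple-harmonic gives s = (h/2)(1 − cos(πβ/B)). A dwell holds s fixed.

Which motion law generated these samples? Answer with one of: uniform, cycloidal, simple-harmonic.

candidates at β/B = r: uniform s = h·r (linear in β); cycloidal s = h·(r − sin(2πr)/(2π)); simple-harmonic s = (h/2)(1 − cos(πr))
β=12°: printed 6.0000 | uniform 6.0000, cycloidal 1.4590, simple-harmonic 2.8647
β=30°: printed 15.0000 | uniform 15.0000, cycloidal 15.0000, simple-harmonic 15.0000
β=45°: printed 22.5000 | uniform 22.5000, cycloidal 27.2746, simple-harmonic 25.6066
β=51°: printed 25.5000 | uniform 25.5000, cycloidal 29.3628, simple-harmonic 28.3651
only one law matches every sample → uniform

uniform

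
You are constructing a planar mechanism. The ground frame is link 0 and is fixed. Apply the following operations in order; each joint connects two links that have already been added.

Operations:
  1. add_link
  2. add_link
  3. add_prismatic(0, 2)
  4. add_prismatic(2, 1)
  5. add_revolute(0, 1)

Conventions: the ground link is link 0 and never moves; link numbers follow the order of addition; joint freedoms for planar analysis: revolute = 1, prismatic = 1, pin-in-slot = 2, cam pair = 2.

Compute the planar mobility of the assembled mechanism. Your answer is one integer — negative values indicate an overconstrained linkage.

link 0 = ground. State L|J1|J2 = 1|0|0
+link1  2|0|0
+link2  3|0|0
P(0,2) f=1→J1  3|1|0
P(2,1) f=1→J1  3|2|0
R(0,1) f=1→J1  3|3|0
M = 3(3−1)−2·3−0 = 6−6−0 = 0

M = 0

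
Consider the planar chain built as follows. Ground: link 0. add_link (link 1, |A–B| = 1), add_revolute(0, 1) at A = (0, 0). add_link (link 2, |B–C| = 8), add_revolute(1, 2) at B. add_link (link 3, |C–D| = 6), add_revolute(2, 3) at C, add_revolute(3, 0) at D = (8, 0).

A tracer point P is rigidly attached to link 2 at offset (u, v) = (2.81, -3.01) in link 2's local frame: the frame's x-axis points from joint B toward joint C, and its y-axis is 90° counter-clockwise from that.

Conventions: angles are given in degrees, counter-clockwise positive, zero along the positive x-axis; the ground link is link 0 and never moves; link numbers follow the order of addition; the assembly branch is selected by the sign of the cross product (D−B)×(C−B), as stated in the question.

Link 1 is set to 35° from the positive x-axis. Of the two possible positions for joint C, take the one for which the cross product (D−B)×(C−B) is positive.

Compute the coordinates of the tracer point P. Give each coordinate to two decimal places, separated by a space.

A=(0,0), D=(8.00,0)
B = A + 1.00·(cos35°, sin35°) = (0.8192, 0.5736)
|BD| = 7.2037
circle(B,8.00) ∩ circle(D,6.00): a=5.5453, h=5.7663
  candidates: C₊=(6.8060,5.8800) cross=41.538; C₋=(5.8877,-5.6159) cross=-41.538
  branch + wants cross > 0 → take C=(6.8060,5.8800) (cross=41.538)
ex = (C−B)/|BC| = (0.7484,0.6633); ey = (-0.6633,0.7484)
P = B + 2.81·ex + -3.01·ey = (4.9186,0.1849)

4.92 0.18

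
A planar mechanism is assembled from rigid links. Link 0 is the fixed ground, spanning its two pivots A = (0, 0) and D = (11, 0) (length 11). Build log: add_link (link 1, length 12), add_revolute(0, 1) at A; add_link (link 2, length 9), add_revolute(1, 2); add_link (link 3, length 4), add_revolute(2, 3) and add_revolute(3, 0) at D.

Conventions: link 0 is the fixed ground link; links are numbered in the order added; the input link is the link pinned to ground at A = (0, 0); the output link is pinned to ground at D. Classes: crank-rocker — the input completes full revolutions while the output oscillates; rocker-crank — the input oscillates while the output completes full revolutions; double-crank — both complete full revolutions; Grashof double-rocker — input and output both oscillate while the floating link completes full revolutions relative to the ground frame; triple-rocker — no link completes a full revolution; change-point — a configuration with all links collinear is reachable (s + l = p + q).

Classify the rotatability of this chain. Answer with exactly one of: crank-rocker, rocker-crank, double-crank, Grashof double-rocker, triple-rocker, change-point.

lengths: ground=11, input=12, coupler=9, output=4
sorted: s=4 (shortest), l=12 (longest), p+q=20
s + l = 16 vs p + q = 20
s + l < p + q (Grashof) with shortest = output link → rocker-crank

rocker-crank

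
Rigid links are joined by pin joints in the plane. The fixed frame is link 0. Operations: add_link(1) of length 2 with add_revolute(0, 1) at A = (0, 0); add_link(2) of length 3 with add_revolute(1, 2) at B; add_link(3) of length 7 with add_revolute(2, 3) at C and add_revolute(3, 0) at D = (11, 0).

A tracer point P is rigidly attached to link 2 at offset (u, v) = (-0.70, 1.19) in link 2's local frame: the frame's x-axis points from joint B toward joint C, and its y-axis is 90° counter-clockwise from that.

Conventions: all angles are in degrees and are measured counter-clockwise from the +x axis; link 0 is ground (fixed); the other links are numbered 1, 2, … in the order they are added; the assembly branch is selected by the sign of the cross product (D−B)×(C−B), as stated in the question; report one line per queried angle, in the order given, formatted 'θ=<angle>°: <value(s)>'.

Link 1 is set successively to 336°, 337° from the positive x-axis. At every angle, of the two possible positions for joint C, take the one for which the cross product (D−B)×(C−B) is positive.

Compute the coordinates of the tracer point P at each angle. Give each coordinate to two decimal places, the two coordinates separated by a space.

A=(0,0), D=(11.00,0)
θ=336°: B = A + 2.00·(cos336°, sin336°) = (1.8271, -0.8135)
θ=336°: |BD| = 9.2089
θ=336°: circle(B,3.00) ∩ circle(D,7.00): a=2.4326, h=1.7556
θ=336°:   candidates: C₊=(4.0951,1.1502) cross=16.167; C₋=(4.4053,-2.3474) cross=-16.167
θ=336°:   branch + wants cross > 0 → take C=(4.0951,1.1502) (cross=16.167)
θ=336°: ex = (C−B)/|BC| = (0.7560,0.6546); ey = (-0.6546,0.7560)
θ=336°: P = B + -0.70·ex + 1.19·ey = (0.5190,-0.3720)
θ=337°: B = A + 2.00·(cos337°, sin337°) = (1.8410, -0.7815)
θ=337°: |BD| = 9.1923
θ=337°: circle(B,3.00) ∩ circle(D,7.00): a=2.4204, h=1.7725
θ=337°:   candidates: C₊=(4.1020,1.1904) cross=16.293; C₋=(4.4033,-2.3418) cross=-16.293
θ=337°:   branch + wants cross > 0 → take C=(4.1020,1.1904) (cross=16.293)
θ=337°: ex = (C−B)/|BC| = (0.7536,0.6573); ey = (-0.6573,0.7536)
θ=337°: P = B + -0.70·ex + 1.19·ey = (0.5313,-0.3447)

θ=336°: 0.52 -0.37
θ=337°: 0.53 -0.34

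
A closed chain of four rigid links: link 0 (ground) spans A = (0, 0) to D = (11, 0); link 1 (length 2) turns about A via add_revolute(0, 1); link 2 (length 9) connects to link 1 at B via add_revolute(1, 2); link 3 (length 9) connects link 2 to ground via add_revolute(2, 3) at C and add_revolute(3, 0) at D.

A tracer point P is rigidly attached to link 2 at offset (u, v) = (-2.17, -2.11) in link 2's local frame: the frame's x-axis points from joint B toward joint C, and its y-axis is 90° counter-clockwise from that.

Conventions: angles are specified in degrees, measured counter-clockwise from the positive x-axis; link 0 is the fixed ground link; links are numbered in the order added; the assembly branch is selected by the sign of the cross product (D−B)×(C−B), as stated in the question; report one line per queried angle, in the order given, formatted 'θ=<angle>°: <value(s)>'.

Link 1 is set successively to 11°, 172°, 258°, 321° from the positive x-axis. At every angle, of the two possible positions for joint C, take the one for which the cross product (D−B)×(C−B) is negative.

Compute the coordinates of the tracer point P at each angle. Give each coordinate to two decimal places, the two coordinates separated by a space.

A=(0,0), D=(11.00,0)
θ=11°: B = A + 2.00·(cos11°, sin11°) = (1.9633, 0.3816)
θ=11°: |BD| = 9.0448
θ=11°: circle(B,9.00) ∩ circle(D,9.00): a=4.5224, h=7.7813
θ=11°:   candidates: C₊=(6.8099,7.9651) cross=70.380; C₋=(6.1533,-7.5835) cross=-70.380
θ=11°:   branch - wants cross < 0 → take C=(6.1533,-7.5835) (cross=-70.380)
θ=11°: ex = (C−B)/|BC| = (0.4656,-0.8850); ey = (0.8850,0.4656)
θ=11°: P = B + -2.17·ex + -2.11·ey = (-0.9144,1.3198)
θ=172°: B = A + 2.00·(cos172°, sin172°) = (-1.9805, 0.2783)
θ=172°: |BD| = 12.9835
θ=172°: circle(B,9.00) ∩ circle(D,9.00): a=6.4918, h=6.2335
θ=172°:   candidates: C₊=(4.6434,6.3713) cross=80.933; C₋=(4.3761,-6.0929) cross=-80.933
θ=172°:   branch - wants cross < 0 → take C=(4.3761,-6.0929) (cross=-80.933)
θ=172°: ex = (C−B)/|BC| = (0.7063,-0.7079); ey = (0.7079,0.7063)
θ=172°: P = B + -2.17·ex + -2.11·ey = (-5.0069,0.3243)
θ=258°: B = A + 2.00·(cos258°, sin258°) = (-0.4158, -1.9563)
θ=258°: |BD| = 11.5822
θ=258°: circle(B,9.00) ∩ circle(D,9.00): a=5.7911, h=6.8893
θ=258°:   candidates: C₊=(4.1284,5.8122) cross=79.794; C₋=(6.4557,-7.7685) cross=-79.794
θ=258°:   branch - wants cross < 0 → take C=(6.4557,-7.7685) (cross=-79.794)
θ=258°: ex = (C−B)/|BC| = (0.7635,-0.6458); ey = (0.6458,0.7635)
θ=258°: P = B + -2.17·ex + -2.11·ey = (-3.4353,-2.1659)
θ=321°: B = A + 2.00·(cos321°, sin321°) = (1.5543, -1.2586)
θ=321°: |BD| = 9.5292
θ=321°: circle(B,9.00) ∩ circle(D,9.00): a=4.7646, h=7.6354
θ=321°:   candidates: C₊=(5.2686,6.9391) cross=72.759; C₋=(7.2856,-8.1978) cross=-72.759
θ=321°:   branch - wants cross < 0 → take C=(7.2856,-8.1978) (cross=-72.759)
θ=321°: ex = (C−B)/|BC| = (0.6368,-0.7710); ey = (0.7710,0.6368)
θ=321°: P = B + -2.17·ex + -2.11·ey = (-1.4544,-0.9292)

θ=11°: -0.91 1.32
θ=172°: -5.01 0.32
θ=258°: -3.44 -2.17
θ=321°: -1.45 -0.93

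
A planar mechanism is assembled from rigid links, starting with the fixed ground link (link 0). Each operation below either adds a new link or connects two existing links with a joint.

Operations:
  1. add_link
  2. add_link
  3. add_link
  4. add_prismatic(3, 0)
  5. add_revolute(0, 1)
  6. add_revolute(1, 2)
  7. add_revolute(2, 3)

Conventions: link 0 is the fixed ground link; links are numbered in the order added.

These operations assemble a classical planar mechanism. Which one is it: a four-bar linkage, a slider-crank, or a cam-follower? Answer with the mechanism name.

links: 4 (incl. ground); joints: 3 revolute, 1 prismatic, 0 higher (cam) pair, forming one closed loop
4 links, 3 revolutes + 1 prismatic in one loop → slider-crank

slider-crank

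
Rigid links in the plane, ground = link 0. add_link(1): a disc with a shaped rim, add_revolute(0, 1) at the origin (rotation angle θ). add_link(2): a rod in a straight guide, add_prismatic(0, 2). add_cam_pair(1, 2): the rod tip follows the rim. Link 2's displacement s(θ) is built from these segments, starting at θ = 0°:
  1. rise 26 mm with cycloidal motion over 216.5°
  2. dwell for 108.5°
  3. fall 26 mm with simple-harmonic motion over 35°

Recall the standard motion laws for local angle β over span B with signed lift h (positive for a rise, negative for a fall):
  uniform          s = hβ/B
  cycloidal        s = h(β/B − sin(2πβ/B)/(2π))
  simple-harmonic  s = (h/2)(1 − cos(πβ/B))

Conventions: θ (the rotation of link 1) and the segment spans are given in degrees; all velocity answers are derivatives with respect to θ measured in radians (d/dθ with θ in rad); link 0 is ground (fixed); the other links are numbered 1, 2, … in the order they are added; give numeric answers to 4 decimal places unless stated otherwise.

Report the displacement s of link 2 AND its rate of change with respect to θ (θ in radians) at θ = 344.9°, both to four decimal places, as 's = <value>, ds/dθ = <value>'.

segment 1 (0° to 216.5°, cycloidal, h = 26) is passed completely: s = 0.0000 + (26) = 26.0000
segment 2 (216.5° to 325°, dwell): s unchanged at 26.0000
θ = 344.9° falls in segment 3 (325° to 360°, simple-harmonic, h = -26): β = 344.9 − 325 = 19.9°, B = 35°; Δs = -26/2·(1 − cos(π·0.5686)) = -15.7789; s = 26.0000 − 15.7789 = 10.2211
velocity in seg [325°–360°] (simple-harmonic), θ in radians: β = 19.9° = 0.3473 rad, B = 35° = 0.6109 rad; ds/dθ = (πh/(2B)) sin(πβ/B) = (π·(-26)/(2·0.6109)) sin(π·0.5686) = -65.311804 mm/rad

s = 10.2211, ds/dθ = -65.3118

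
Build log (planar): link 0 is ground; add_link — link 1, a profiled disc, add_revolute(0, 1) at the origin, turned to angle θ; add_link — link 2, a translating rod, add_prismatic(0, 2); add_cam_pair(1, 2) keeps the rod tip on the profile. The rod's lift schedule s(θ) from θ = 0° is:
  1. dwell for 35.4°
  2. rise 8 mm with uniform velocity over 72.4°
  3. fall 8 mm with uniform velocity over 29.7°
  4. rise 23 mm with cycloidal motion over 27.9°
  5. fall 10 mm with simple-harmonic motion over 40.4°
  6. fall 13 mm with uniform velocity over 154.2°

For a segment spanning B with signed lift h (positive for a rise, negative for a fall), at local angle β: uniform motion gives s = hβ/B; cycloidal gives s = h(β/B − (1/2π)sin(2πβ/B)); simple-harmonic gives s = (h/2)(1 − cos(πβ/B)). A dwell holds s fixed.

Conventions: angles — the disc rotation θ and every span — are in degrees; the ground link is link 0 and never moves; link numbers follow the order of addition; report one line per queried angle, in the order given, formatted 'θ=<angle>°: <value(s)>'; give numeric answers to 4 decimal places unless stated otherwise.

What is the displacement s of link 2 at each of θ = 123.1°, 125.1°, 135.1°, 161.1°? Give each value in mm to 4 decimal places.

seg 1 [0°–35.4°] dwell: s stays 0.0000
seg 2 [35.4°–107.8°] uniform, h=8: full span → s += 8 → s = 8.0000
seg 3 [107.8°–137.5°] uniform, h=-8: θ=123.1° here. β=15.3, B=29.7. -8·15.3/29.7 = -4.1212 → s = 3.8788
seg 3 [107.8°–137.5°] uniform, h=-8: θ=125.1° here. β=17.3, B=29.7. -8·17.3/29.7 = -4.6599 → s = 3.3401
seg 3 [107.8°–137.5°] uniform, h=-8: θ=135.1° here. β=27.3, B=29.7. -8·27.3/29.7 = -7.3535 → s = 0.6465
seg 3 [107.8°–137.5°] uniform, h=-8: full span → s += -8 → s = 0.0000
seg 4 [137.5°–165.4°] cycloidal, h=23: θ=161.1° here. β=23.6, B=27.9. 23·(0.8459 − sin(2π·0.8459)/(2π)) = 22.4714 → s = 22.4714

θ=123.1°: 3.8788
θ=125.1°: 3.3401
θ=135.1°: 0.6465
θ=161.1°: 22.4714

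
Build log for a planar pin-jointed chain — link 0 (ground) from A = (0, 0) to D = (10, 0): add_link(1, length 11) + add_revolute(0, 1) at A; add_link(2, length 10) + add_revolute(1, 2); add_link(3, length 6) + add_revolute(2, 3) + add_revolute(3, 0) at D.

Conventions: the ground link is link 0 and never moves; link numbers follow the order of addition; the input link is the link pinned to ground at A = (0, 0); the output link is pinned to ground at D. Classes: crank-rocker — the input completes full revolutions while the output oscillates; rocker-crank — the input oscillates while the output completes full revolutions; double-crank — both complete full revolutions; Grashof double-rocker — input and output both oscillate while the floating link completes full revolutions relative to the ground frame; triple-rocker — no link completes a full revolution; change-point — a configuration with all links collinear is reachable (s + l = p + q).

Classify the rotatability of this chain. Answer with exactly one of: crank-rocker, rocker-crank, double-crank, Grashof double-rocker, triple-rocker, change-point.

lengths: ground=10, input=11, coupler=10, output=6
sorted: s=6 (shortest), l=11 (longest), p+q=20
s + l = 17 vs p + q = 20
s + l < p + q (Grashof) with shortest = output link → rocker-crank

rocker-crank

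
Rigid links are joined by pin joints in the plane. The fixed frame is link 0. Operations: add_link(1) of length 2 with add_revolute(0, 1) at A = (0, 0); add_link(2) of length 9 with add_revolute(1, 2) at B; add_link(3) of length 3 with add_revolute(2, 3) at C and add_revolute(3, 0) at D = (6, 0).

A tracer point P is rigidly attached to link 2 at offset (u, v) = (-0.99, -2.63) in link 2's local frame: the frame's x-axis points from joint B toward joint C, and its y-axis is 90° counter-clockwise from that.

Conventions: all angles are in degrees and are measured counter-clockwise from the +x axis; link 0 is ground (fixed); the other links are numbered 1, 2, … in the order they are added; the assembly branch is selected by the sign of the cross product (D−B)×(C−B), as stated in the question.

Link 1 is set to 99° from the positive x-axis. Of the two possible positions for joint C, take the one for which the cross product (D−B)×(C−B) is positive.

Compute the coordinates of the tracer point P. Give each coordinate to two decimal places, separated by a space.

A=(0,0), D=(6.00,0)
B = A + 2.00·(cos99°, sin99°) = (-0.3129, 1.9754)
|BD| = 6.6147
circle(B,9.00) ∩ circle(D,3.00): a=8.7498, h=2.1075
  candidates: C₊=(8.6670,1.3737) cross=13.940; C₋=(7.4083,-2.6489) cross=-13.940
  branch + wants cross > 0 → take C=(8.6670,1.3737) (cross=13.940)
ex = (C−B)/|BC| = (0.9978,-0.0669); ey = (0.0669,0.9978)
P = B + -0.99·ex + -2.63·ey = (-1.4765,-0.5826)

-1.48 -0.58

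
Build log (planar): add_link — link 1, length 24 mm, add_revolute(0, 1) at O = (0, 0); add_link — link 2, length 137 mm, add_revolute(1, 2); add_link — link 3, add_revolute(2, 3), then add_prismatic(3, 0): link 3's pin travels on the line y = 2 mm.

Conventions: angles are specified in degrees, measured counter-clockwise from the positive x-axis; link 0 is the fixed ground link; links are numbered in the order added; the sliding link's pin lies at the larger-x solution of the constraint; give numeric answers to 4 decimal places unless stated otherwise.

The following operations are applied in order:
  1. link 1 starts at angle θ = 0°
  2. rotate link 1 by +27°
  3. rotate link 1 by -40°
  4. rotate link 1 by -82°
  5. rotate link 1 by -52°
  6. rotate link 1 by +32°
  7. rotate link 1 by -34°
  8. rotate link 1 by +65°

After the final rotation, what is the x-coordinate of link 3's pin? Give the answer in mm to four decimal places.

geometry: r = 24 mm, L = 137 mm, e = 2 mm; θ starts at 0°
rotate link 1 by +27°: θ ← 0° +27° = 27°
rotate link 1 by -40°: θ ← 27° -40° = -13°
rotate link 1 by -82°: θ ← -13° -82° = -95°
rotate link 1 by -52°: θ ← -95° -52° = -147°
rotate link 1 by +32°: θ ← -147° +32° = -115°
rotate link 1 by -34°: θ ← -115° -34° = -149°
rotate link 1 by +65°: θ ← -149° +65° = -84°
crank pin P = (r cos θ, r sin θ) = (2.508683, -23.868525)
h = r sin θ − e = -23.868525 − 2 = -25.868525
x = r cos θ + √(L² − h²) = 2.508683 + 134.535569 = 137.044252

137.0443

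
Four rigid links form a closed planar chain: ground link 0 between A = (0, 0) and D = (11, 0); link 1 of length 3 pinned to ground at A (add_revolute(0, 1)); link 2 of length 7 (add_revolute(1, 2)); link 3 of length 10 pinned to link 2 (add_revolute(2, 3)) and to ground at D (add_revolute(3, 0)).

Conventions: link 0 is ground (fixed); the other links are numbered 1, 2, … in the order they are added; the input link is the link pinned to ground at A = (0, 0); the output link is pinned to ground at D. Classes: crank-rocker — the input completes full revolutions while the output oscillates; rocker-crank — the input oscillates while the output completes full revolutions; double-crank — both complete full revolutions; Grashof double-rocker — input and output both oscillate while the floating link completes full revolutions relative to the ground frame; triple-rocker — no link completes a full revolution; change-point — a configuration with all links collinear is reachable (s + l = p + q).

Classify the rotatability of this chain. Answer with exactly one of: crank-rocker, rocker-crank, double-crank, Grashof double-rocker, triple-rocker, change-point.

lengths: ground=11, input=3, coupler=7, output=10
sorted: s=3 (shortest), l=11 (longest), p+q=17
s + l = 14 vs p + q = 17
s + l < p + q (Grashof) with shortest = input link → crank-rocker

crank-rocker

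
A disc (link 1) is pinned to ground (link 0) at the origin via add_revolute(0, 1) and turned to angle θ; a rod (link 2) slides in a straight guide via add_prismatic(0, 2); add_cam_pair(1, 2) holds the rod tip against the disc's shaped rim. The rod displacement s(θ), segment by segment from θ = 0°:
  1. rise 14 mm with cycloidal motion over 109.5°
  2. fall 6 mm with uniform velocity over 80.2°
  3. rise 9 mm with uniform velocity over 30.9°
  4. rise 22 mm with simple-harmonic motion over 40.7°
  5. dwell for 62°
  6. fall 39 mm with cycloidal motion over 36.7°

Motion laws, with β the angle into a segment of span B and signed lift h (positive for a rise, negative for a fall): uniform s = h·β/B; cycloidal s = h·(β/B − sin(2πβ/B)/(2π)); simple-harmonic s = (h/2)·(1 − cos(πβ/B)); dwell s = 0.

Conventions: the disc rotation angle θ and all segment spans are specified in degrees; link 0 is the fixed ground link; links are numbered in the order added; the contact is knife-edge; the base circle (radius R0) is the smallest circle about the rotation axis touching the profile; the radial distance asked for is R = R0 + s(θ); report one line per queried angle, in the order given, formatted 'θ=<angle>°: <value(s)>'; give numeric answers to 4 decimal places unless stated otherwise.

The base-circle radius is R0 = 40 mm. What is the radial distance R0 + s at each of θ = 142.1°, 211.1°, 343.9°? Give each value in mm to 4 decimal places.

segment 1 (0° to 109.5°, cycloidal, h = 14) is passed completely: s = 0.0000 + (14) = 14.0000
θ = 142.1° falls in segment 2 (109.5° to 189.7°, uniform, h = -6): β = 142.1 − 109.5 = 32.6°, B = 80.2°; Δs = -6·32.6/80.2 = -2.4389; s = 14.0000 − 2.4389 = 11.5611
segment 2 (109.5° to 189.7°, uniform, h = -6) is passed completely: s = 14.0000 + (-6) = 8.0000
θ = 211.1° falls in segment 3 (189.7° to 220.6°, uniform, h = 9): β = 211.1 − 189.7 = 21.4°, B = 30.9°; Δs = 9·21.4/30.9 = 6.2330; s = 8.0000 + 6.2330 = 14.2330
segment 3 (189.7° to 220.6°, uniform, h = 9) is passed completely: s = 8.0000 + (9) = 17.0000
segment 4 (220.6° to 261.3°, simple-harmonic, h = 22) is passed completely: s = 17.0000 + (22) = 39.0000
segment 5 (261.3° to 323.3°, dwell): s unchanged at 39.0000
θ = 343.9° falls in segment 6 (323.3° to 360°, cycloidal, h = -39): β = 343.9 − 323.3 = 20.6°, B = 36.7°; Δs = -39·(0.5613 − sin(2π·0.5613)/(2π)) = -24.2233; s = 39.0000 − 24.2233 = 14.7767
θ=142.1°: R = R0 + s = 40 + 11.5611 = 51.5611
θ=211.1°: R = R0 + s = 40 + 14.2330 = 54.2330
θ=343.9°: R = R0 + s = 40 + 14.7767 = 54.7767

θ=142.1°: 51.5611
θ=211.1°: 54.2330
θ=343.9°: 54.7767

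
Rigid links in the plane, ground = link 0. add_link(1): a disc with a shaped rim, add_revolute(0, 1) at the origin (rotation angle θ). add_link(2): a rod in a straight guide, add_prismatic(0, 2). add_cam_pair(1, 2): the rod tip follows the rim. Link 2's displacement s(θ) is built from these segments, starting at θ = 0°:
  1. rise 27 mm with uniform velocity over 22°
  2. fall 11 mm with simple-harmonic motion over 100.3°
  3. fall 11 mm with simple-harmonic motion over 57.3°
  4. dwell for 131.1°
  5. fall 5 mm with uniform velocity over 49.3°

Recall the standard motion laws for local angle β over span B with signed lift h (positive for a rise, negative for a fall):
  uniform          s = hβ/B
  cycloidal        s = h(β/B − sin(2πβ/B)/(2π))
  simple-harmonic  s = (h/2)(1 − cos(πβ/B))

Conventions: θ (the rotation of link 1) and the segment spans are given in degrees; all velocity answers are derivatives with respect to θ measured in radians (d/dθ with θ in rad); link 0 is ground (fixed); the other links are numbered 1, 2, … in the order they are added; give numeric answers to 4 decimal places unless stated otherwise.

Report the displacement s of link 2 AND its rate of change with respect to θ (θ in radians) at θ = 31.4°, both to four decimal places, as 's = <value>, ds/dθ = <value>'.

segment 1 (0° to 22°, uniform, h = 27) is passed completely: s = 0.0000 + (27) = 27.0000
θ = 31.4° falls in segment 2 (22° to 122.3°, simple-harmonic, h = -11): β = 31.4 − 22 = 9.4°, B = 100.3°; Δs = -11/2·(1 − cos(π·0.0937)) = -0.2367; s = 27.0000 − 0.2367 = 26.7633
velocity in seg [22°–122.3°] (simple-harmonic), θ in radians: β = 9.4° = 0.1641 rad, B = 100.3° = 1.7506 rad; ds/dθ = (πh/(2B)) sin(πβ/B) = (π·(-11)/(2·1.7506)) sin(π·0.0937) = -2.864298 mm/rad

s = 26.7633, ds/dθ = -2.8643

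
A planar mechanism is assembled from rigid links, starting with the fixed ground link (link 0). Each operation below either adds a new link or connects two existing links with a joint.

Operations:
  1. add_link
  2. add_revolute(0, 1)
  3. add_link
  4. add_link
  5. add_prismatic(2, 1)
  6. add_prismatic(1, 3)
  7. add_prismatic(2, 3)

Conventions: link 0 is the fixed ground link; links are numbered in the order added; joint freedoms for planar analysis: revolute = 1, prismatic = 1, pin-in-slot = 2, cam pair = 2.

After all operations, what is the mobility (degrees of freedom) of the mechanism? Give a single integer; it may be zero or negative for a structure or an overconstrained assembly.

link 0 = ground. State L|J1|J2 = 1|0|0
+link1  2|0|0
R(0,1) f=1→J1  2|1|0
+link2  3|1|0
+link3  4|1|0
P(2,1) f=1→J1  4|2|0
P(1,3) f=1→J1  4|3|0
P(2,3) f=1→J1  4|4|0
M = 3(4−1)−2·4−0 = 9−8−0 = 1

M = 1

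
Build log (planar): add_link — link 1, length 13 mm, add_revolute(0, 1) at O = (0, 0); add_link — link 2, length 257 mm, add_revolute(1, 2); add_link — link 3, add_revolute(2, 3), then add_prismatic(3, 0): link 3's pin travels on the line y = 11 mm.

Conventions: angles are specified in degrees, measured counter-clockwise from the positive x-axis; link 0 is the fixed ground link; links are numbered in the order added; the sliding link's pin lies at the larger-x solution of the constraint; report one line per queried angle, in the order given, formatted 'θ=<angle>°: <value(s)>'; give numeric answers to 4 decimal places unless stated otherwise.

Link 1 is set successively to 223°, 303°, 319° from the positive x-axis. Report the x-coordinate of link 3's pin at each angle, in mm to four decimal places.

geometry: r = 13 mm, L = 257 mm, e = 11 mm
θ=223°: crank pin P = (r cos θ, r sin θ) = (-9.507598, -8.865979)
θ=223°: h = r sin θ − e = -8.865979 − 11 = -19.865979
θ=223°: x = r cos θ + √(L² − h²) = -9.507598 + 256.231034 = 246.723436
θ=303°: crank pin P = (r cos θ, r sin θ) = (7.080307, -10.902717)
θ=303°: h = r sin θ − e = -10.902717 − 11 = -21.902717
θ=303°: x = r cos θ + √(L² − h²) = 7.080307 + 256.064974 = 263.145282
θ=319°: crank pin P = (r cos θ, r sin θ) = (9.811225, -8.528767)
θ=319°: h = r sin θ − e = -8.528767 − 11 = -19.528767
θ=319°: x = r cos θ + √(L² − h²) = 9.811225 + 256.256956 = 266.068180

θ=223°: 246.7234
θ=303°: 263.1453
θ=319°: 266.0682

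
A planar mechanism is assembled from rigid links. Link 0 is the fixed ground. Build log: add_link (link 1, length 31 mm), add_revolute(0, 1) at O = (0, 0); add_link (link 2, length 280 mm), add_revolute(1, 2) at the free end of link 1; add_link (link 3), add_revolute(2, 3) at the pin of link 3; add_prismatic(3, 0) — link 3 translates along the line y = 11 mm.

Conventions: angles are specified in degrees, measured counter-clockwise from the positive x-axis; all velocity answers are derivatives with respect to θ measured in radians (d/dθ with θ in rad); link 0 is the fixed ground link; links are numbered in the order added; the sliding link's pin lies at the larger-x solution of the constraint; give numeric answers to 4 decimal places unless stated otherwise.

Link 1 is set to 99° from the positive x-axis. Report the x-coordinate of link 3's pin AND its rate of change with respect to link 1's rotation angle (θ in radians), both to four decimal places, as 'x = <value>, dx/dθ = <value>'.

geometry: r = 31 mm, L = 280 mm, e = 11 mm
crank pin P = (r cos θ, r sin θ) = (-4.849468, 30.618339)
h = r sin θ − e = 30.618339 − 11 = 19.618339
x = r cos θ + √(L² − h²) = -4.849468 + 279.311870 = 274.462402
dx/dθ = −r sin θ − h·r cos θ/√(L² − h²) (θ in radians; h = 19.618339) = -30.277721

x = 274.4624, dx/dθ = -30.2777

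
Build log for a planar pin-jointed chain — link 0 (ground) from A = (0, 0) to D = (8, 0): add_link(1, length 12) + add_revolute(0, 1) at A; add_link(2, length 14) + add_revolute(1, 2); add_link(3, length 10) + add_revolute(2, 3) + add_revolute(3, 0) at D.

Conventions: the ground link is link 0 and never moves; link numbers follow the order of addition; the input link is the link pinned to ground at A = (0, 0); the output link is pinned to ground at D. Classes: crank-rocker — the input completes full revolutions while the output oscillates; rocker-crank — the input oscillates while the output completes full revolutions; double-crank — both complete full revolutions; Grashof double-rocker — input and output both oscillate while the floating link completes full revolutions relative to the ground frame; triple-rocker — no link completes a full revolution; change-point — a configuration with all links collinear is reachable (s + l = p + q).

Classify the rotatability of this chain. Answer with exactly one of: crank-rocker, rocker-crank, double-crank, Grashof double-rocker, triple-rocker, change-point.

lengths: ground=8, input=12, coupler=14, output=10
sorted: s=8 (shortest), l=14 (longest), p+q=22
s + l = 22 vs p + q = 22
s + l = p + q → change-point (collinear configuration reachable)

change-point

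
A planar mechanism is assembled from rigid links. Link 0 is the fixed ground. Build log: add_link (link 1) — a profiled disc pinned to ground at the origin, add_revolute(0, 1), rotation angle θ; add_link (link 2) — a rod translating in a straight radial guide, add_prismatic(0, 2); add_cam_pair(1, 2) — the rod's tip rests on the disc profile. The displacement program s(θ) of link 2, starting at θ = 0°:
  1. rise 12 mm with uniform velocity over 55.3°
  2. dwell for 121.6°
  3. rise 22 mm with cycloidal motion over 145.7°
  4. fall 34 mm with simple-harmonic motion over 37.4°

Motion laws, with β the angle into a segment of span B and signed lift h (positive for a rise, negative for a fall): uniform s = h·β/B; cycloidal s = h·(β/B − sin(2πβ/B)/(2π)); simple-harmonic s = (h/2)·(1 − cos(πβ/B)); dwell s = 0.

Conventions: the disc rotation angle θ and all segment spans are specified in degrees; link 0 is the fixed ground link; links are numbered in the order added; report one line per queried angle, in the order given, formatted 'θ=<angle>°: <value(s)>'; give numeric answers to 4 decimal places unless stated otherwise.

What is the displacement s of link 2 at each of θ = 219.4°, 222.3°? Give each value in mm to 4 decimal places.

seg 1 [0°–55.3°] uniform, h=12: full span → s += 12 → s = 12.0000
seg 2 [55.3°–176.9°] dwell: s stays 12.0000
seg 3 [176.9°–322.6°] cycloidal, h=22: θ=219.4° here. β=42.5, B=145.7. 22·(0.2917 − sin(2π·0.2917)/(2π)) = 3.0354 → s = 15.0354
seg 3 [176.9°–322.6°] cycloidal, h=22: θ=222.3° here. β=45.4, B=145.7. 22·(0.3116 − sin(2π·0.3116)/(2π)) = 3.6128 → s = 15.6128

θ=219.4°: 15.0354
θ=222.3°: 15.6128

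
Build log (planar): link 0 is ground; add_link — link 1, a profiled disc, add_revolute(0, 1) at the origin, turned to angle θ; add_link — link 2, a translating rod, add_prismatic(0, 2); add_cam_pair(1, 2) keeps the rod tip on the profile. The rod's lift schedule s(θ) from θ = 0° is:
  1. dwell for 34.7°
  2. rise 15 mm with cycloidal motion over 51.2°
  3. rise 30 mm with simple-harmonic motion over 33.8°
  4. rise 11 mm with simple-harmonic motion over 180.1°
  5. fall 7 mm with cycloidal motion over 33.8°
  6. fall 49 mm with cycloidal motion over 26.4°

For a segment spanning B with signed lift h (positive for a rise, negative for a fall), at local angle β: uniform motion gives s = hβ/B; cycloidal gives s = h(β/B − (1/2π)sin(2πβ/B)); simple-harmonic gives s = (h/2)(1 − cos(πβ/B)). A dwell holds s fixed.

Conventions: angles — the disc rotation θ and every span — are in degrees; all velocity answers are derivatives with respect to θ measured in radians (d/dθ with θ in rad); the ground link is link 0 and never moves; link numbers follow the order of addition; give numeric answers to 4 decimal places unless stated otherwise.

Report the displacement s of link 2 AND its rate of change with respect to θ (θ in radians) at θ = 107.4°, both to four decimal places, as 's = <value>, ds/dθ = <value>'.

seg 1 [0°–34.7°] dwell: s stays 0.0000
seg 2 [34.7°–85.9°] cycloidal, h=15: full span → s += 15 → s = 15.0000
seg 3 [85.9°–119.7°] simple-harmonic, h=30: θ=107.4° here. β=21.5, B=33.8. 30/2·(1 − cos(π·0.6361)) = 21.2197 → s = 36.2197
velocity in seg [85.9°–119.7°] (simple-harmonic), θ in radians: β = 21.5° = 0.3752 rad, B = 33.8° = 0.5899 rad; ds/dθ = (πh/(2B)) sin(πβ/B) = (π·30/(2·0.5899)) sin(π·0.6361) = 72.690924 mm/rad

s = 36.2197, ds/dθ = 72.6909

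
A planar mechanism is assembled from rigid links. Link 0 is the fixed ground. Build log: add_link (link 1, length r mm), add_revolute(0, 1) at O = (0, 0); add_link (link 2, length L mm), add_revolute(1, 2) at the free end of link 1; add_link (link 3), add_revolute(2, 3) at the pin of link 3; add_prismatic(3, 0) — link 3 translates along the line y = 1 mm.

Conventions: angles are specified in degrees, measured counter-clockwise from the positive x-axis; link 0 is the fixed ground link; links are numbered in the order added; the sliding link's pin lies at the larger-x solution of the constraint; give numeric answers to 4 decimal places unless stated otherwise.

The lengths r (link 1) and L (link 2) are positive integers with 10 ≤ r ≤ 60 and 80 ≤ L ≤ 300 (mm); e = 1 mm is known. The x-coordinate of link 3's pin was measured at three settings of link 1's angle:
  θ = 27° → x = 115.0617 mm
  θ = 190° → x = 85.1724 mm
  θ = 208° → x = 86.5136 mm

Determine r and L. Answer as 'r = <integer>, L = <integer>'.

constraint per measurement: (x − r cos θ)² + (r sin θ − e)² = L²
subtracting the θ₁ and θ₂ equations cancels the r² and L² terms:
r = (x₁² − x₂²) / (2[(x₁cos θ₁ + e sin θ₁) − (x₂cos θ₂ + e sin θ₂)]) = 16.0000 → r = 16
L² = (x₁ − r cos θ₁)² + (r sin θ₁ − e)² = 10201.0039 → L = 101.0000 → L = 101
check at θ₃=208°: x = 86.5136 (printed 86.5136) ✓

r = 16, L = 101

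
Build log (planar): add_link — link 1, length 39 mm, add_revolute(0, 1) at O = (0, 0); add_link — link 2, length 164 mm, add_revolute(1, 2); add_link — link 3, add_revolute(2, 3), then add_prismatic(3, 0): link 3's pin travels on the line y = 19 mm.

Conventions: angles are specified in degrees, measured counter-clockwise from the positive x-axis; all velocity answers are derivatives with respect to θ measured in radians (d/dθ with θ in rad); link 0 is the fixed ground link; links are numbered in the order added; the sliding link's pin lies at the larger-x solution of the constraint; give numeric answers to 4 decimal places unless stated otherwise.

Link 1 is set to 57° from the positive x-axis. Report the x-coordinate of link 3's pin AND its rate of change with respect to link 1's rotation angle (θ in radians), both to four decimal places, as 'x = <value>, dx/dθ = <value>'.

geometry: r = 39 mm, L = 164 mm, e = 19 mm
crank pin P = (r cos θ, r sin θ) = (21.240922, 32.708152)
h = r sin θ − e = 32.708152 − 19 = 13.708152
x = r cos θ + √(L² − h²) = 21.240922 + 163.426089 = 184.667011
dx/dθ = −r sin θ − h·r cos θ/√(L² − h²) (θ in radians; h = 13.708152) = -34.489837

x = 184.6670, dx/dθ = -34.4898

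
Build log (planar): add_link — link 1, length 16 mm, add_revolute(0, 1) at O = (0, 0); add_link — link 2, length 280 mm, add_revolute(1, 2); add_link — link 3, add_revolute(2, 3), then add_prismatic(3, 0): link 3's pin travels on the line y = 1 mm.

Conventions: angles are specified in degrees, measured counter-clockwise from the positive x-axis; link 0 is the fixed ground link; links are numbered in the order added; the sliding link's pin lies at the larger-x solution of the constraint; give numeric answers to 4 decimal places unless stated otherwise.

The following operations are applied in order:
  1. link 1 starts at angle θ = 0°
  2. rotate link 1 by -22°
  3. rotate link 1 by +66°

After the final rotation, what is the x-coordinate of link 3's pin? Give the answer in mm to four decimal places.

geometry: r = 16 mm, L = 280 mm, e = 1 mm; θ starts at 0°
rotate link 1 by -22°: θ ← 0° -22° = -22°
rotate link 1 by +66°: θ ← -22° +66° = 44°
crank pin P = (r cos θ, r sin θ) = (11.509437, 11.114534)
h = r sin θ − e = 11.114534 − 1 = 10.114534
x = r cos θ + √(L² − h²) = 11.509437 + 279.817255 = 291.326692

291.3267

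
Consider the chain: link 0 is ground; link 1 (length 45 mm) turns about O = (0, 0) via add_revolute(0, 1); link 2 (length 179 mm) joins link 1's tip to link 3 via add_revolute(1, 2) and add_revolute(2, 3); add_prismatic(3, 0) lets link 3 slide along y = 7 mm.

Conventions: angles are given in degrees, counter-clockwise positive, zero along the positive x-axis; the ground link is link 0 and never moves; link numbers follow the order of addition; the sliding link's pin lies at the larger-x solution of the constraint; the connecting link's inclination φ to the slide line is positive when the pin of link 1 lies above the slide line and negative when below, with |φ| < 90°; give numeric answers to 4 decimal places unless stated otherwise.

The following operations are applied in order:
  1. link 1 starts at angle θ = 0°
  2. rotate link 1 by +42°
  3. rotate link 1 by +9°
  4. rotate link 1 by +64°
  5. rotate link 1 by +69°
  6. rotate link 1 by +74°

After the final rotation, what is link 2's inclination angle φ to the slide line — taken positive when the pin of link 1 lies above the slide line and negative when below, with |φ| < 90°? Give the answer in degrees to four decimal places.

geometry: r = 45 mm, L = 179 mm, e = 7 mm; θ starts at 0°
rotate link 1 by +42°: θ ← 0° +42° = 42°
rotate link 1 by +9°: θ ← 42° +9° = 51°
rotate link 1 by +64°: θ ← 51° +64° = 115°
rotate link 1 by +69°: θ ← 115° +69° = 184°
rotate link 1 by +74°: θ ← 184° +74° = 258°
h = r sin θ − e = -44.016642 − 7 = -51.016642
sin φ = h / L = -51.016642 / 179 = -0.28500917
φ = arcsin(-0.28500917) = -16.559397°

-16.5594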